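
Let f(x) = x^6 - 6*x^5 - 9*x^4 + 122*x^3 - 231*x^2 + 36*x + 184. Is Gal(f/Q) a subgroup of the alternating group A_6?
The polynomial is irreducible of degree 6 over Q. Its discriminant is 3136192620244992, which is not a perfect square. A Galois group lies in the alternating group exactly when the discriminant is a square in Q, so the Galois group (D_6) is not contained in A_6.

No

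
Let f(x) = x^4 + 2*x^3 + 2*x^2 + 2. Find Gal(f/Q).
The polynomial is an irreducible quartic over Q and its discriminant is 3136 = 56^2, a perfect square, so the Galois group is contained in A_4. The resolvent cubic y^3 - 2*y^2 - 8*y + 8 is irreducible over Q. An irreducible resolvent with square discriminant gives A_4.

A_4 (order 12)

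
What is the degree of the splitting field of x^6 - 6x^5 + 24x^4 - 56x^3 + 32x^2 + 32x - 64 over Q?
24

The degree of the splitting field over Q equals the order of the Galois group, so first determine the group. The polynomial f is an irreducible sextic over Q, so G = Gal(f/Q) is one of the 16 transitive subgroups 6T1, ..., 6T16 of S_6. The discriminant of f is 870211913777152, which is not a perfect square, so G is not contained in A_6. The transitive groups of degree 6 not contained in A_6 are: C_6 (6T1, order 6), S_3 (6T2, order 6), D_6 (6T3, order 12), C_3 x S_3 (6T5, order 18), A_4 x C_2 (6T6, order 24), S_4 (6T8, order 24), S_3 x S_3 (6T9, order 36), S_4 x C_2 (6T11, order 48), (S_3 x S_3) : C_2 (6T13, order 72), PGL(2,5) (6T14, order 120), S_6 (6T16, order 720). By Dedekind's theorem, for a prime p not dividing disc(f) the degrees of the irreducible factors of f mod p form the cycle type of an element of G. Factoring f modulo the 22 such primes p <= 89 (skipping 2, 37, which divide the discriminant), each new pattern first appears at: mod 3: f = (x^3 + x^2 + 2)(x^3 + 2x^2 + x + 1), pattern 3+3; mod 5: f = (x^2 + 2)(x^2 + x + 1)(x^2 + 3x + 3), pattern 2+2+2; mod 17: f = (x + 2)(x + 13)(x^4 + 13x^3 + 7x^2 + 11x + 8), pattern 4+1+1; mod 67: f = (x + 8)(x + 57)(x^2 + 65x + 26)(x^2 + 65x + 66), pattern 2+2+1+1. No other pattern occurs in this range, so the set of observed cycle types is {3+3, 2+2+2, 4+1+1, 2+2+1+1}. The candidates containing elements of all these cycle types are S_4 (6T8) of order 24, S_4 x C_2 (6T11) of order 48, PGL(2,5) (6T14) of order 120, S_6 (6T16) of order 720; the others are excluded. The observed types are precisely the cycle types that occur in S_4 (6T8) (apart from the identity). Each of the other remaining candidates has further cycle types, and by the Chebotarev density theorem the matching factorization patterns would occur for a proportion of primes equal to their share of the group: S_4 x C_2 (6T11) additionally contains elements of type 6, 4+2, 2+1+1+1+1 (17 of its 48 elements, about 35% of primes); PGL(2,5) (6T14) additionally contains elements of type 6, 5+1 (44 of its 120 elements, about 37% of primes); S_6 (6T16) additionally contains elements of type 6, 5+1, 4+2, 3+2+1, 3+1+1+1, 2+1+1+1+1 (529 of its 720 elements, about 73% of primes). None of the 22 primes tested shows any such pattern (for each of these groups the chance of that is below 10^-4), which rules them out. Hence G = S_4 (6T8), of order 24. The Galois group S_4 (6T8) has order 24, so the splitting field has degree 24 over Q.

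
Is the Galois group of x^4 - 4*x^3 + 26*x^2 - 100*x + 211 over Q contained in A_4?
No

The polynomial is irreducible of degree 4 over Q. Its discriminant is 884017152, which is not a perfect square. A Galois group lies in the alternating group exactly when the discriminant is a square in Q, so the Galois group (D_4) is not contained in A_4.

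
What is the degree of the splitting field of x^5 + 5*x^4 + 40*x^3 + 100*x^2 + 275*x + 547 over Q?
The degree of the splitting field over Q equals the order of the Galois group, so first determine the group. The polynomial f is an irreducible quintic over Q, so G = Gal(f/Q) is a transitive subgroup of S_5: one of C_5 (5T1, order 5), D_5 (5T2, order 10), F_20 (5T3, order 20), A_5 (5T4, order 60) or S_5 (5T5, order 120). The discriminant of f is 64800000000000, which is not a perfect square, so G is not contained in A_5. The transitive groups of degree 5 not contained in A_5 are: F_20 (5T3, order 20), S_5 (5T5, order 120). By Dedekind's theorem, for a prime p not dividing disc(f) the degrees of the irreducible factors of f mod p form the cycle type of an element of G. Factoring f modulo the 18 such primes p <= 73 (skipping 2, 3, 5, which divide the discriminant), each new pattern first appears at: mod 7: f = (x + 1)(x^4 + 4x^3 + x^2 + x + 1), pattern 4+1; mod 11: f = (x + 10)(x^2 + 7x + 2)(x^2 + 10x + 7), pattern 2+2+1; mod 19: f = (x^5 + 5x^4 + 2x^3 + 5x^2 + 9x + 15), pattern 5. No other pattern occurs in this range, so the set of observed cycle types is {4+1, 2+2+1, 5}. The candidates containing elements of all these cycle types are F_20 (5T3) of order 20, S_5 (5T5) of order 120; the others are excluded. The observed types are precisely the cycle types that occur in F_20 (5T3) (apart from the identity). Each of the other remaining candidates has further cycle types, and by the Chebotarev density theorem the matching factorization patterns would occur for a proportion of primes equal to their share of the group: S_5 (5T5) additionally contains elements of type 3+2, 3+1+1, 2+1+1+1 (50 of its 120 elements, about 42% of primes). None of the 18 primes tested shows any such pattern (for each of these groups the chance of that is below 10^-4), which rules them out. Hence G = F_20 (5T3), of order 20. The Galois group F_20 (5T3) has order 20, so the splitting field has degree 20 over Q.

20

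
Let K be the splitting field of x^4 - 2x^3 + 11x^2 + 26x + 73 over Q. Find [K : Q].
4

The degree of the splitting field over Q equals the order of the Galois group, so first determine the group. The polynomial is an irreducible quartic over Q and its discriminant is 205979904 = 14352^2, a perfect square, so the Galois group is contained in A_4. The resolvent cubic y^3 - 11*y^2 - 344*y + 2244 splits completely over Q, which gives the Klein four-group V_4. The Galois group V_4 (4T2) has order 4, so the splitting field has degree 4 over Q.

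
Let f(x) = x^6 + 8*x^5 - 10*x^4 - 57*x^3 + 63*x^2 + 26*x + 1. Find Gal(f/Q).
The polynomial f is an irreducible sextic over Q, so G = Gal(f/Q) is one of the 16 transitive subgroups 6T1, ..., 6T16 of S_6. The discriminant of f is 3646117689361 = 1909481^2, a perfect square, so G is contained in A_6. The transitive groups of degree 6 contained in A_6 are: A_4 (6T4, order 12), S_4 (6T7, order 24), (C_3 x C_3) : C_4 (6T10, order 36), PSL(2,5) (6T12, order 60), A_6 (6T15, order 360). By Dedekind's theorem, for a prime p not dividing disc(f) the degrees of the irreducible factors of f mod p form the cycle type of an element of G. Factoring f modulo the 21 such primes p <= 83 (skipping 7, 19, which divide the discriminant), each new pattern first appears at: mod 2: f = (x + 1)(x^5 + x^4 + x^3 + x + 1), pattern 5+1; mod 11: f = (x^3 + x^2 + 2x + 9)(x^3 + 7x^2 + 3x + 5), pattern 3+3; mod 61: f = (x + 2)(x + 25)(x^2 + 21x + 1)(x^2 + 21x + 11), pattern 2+2+1+1. No other pattern occurs in this range, so the set of observed cycle types is {5+1, 3+3, 2+2+1+1}. The candidates containing elements of all these cycle types are PSL(2,5) (6T12) of order 60, A_6 (6T15) of order 360; the others are excluded. The observed types are precisely the cycle types that occur in PSL(2,5) (6T12) (apart from the identity). Each of the other remaining candidates has further cycle types, and by the Chebotarev density theorem the matching factorization patterns would occur for a proportion of primes equal to their share of the group: A_6 (6T15) additionally contains elements of type 4+2, 3+1+1+1 (130 of its 360 elements, about 36% of primes). None of the 21 primes tested shows any such pattern (for each of these groups the chance of that is below 10^-4), which rules them out. Hence G = PSL(2,5) (6T12), of order 60.

6T12: PSL(2,5)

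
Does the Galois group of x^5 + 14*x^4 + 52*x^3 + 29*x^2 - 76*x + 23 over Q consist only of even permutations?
Yes

The polynomial is irreducible of degree 5 over Q. Its discriminant is 1012703329 = 31823^2, a perfect square. A Galois group lies in the alternating group exactly when the discriminant is a square in Q, so the Galois group (C_5) is contained in A_5.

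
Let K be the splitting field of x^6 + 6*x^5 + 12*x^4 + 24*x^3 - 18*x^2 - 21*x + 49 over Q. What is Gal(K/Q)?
The polynomial f is an irreducible sextic over Q, so G = Gal(f/Q) is one of the 16 transitive subgroups 6T1, ..., 6T16 of S_6. The discriminant of f is 1656708629428629, which is not a perfect square, so G is not contained in A_6. The transitive groups of degree 6 not contained in A_6 are: C_6 (6T1, order 6), S_3 (6T2, order 6), D_6 (6T3, order 12), C_3 x S_3 (6T5, order 18), A_4 x C_2 (6T6, order 24), S_4 (6T8, order 24), S_3 x S_3 (6T9, order 36), S_4 x C_2 (6T11, order 48), (S_3 x S_3) : C_2 (6T13, order 72), PGL(2,5) (6T14, order 120), S_6 (6T16, order 720). By Dedekind's theorem, for a prime p not dividing disc(f) the degrees of the irreducible factors of f mod p form the cycle type of an element of G. Factoring f modulo the 16 such primes p <= 67 (skipping 3, 7, 29, which divide the discriminant), each new pattern first appears at: mod 2: f = (x^6 + x + 1), pattern 6; mod 5: f = (x + 1)(x + 3)(x^2 + 2)(x^2 + 2x + 4), pattern 2+2+1+1; mod 13: f = (x + 3)(x + 5)(x + 8)(x^3 + 3x^2 + 2x + 12), pattern 3+1+1+1; mod 19: f = (x^2 + 2x + 18)(x^2 + 5x + 18)(x^2 + 18x + 11), pattern 2+2+2; mod 67: f = (x^3 + 3x^2 + 13x + 56)(x^3 + 3x^2 + 57x + 26), pattern 3+3. No other pattern occurs in this range, so the set of observed cycle types is {6, 2+2+1+1, 3+1+1+1, 2+2+2, 3+3}. The candidates containing elements of all these cycle types are S_3 x S_3 (6T9) of order 36, (S_3 x S_3) : C_2 (6T13) of order 72, S_6 (6T16) of order 720; the others are excluded. The observed types are precisely the cycle types that occur in S_3 x S_3 (6T9) (apart from the identity). Each of the other remaining candidates has further cycle types, and by the Chebotarev density theorem the matching factorization patterns would occur for a proportion of primes equal to their share of the group: (S_3 x S_3) : C_2 (6T13) additionally contains elements of type 4+2, 3+2+1, 2+1+1+1+1 (36 of its 72 elements, about 50% of primes); S_6 (6T16) additionally contains elements of type 5+1, 4+2, 4+1+1, 3+2+1, 2+1+1+1+1 (459 of its 720 elements, about 64% of primes). None of the 16 primes tested shows any such pattern (for each of these groups the chance of that is below 10^-4), which rules them out. Hence G = S_3 x S_3 (6T9), of order 36.

S_3 x S_3, the direct product S_3 x S_3 in its degree-6 action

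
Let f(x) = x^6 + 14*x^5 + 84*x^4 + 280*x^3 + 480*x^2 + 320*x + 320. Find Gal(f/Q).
(C_3 x C_3) : C_4, the transitive group 6T10 of order 36

The polynomial f is an irreducible sextic over Q, so G = Gal(f/Q) is one of the 16 transitive subgroups 6T1, ..., 6T16 of S_6. The discriminant of f is 564385546240000 = 23756800^2, a perfect square, so G is contained in A_6. The transitive groups of degree 6 contained in A_6 are: A_4 (6T4, order 12), S_4 (6T7, order 24), (C_3 x C_3) : C_4 (6T10, order 36), PSL(2,5) (6T12, order 60), A_6 (6T15, order 360). By Dedekind's theorem, for a prime p not dividing disc(f) the degrees of the irreducible factors of f mod p form the cycle type of an element of G. Factoring f modulo the 19 such primes p <= 79 (skipping 2, 5, 29, which divide the discriminant), each new pattern first appears at: mod 3: f = (x^2 + x + 2)(x^4 + x^3 + 2x + 1), pattern 4+2; mod 11: f = (x^3 + 8x + 5)(x^3 + 3x^2 + 10x + 9), pattern 3+3; mod 19: f = (x + 5)(x + 7)(x^2 + 9x + 10)(x^2 + 12x + 2), pattern 2+2+1+1; mod 61: f = (x + 11)(x + 25)(x + 58)(x^3 + 42x^2 + 56x + 51), pattern 3+1+1+1. No other pattern occurs in this range, so the set of observed cycle types is {4+2, 3+3, 2+2+1+1, 3+1+1+1}. The candidates containing elements of all these cycle types are (C_3 x C_3) : C_4 (6T10) of order 36, A_6 (6T15) of order 360; the others are excluded. The observed types are precisely the cycle types that occur in (C_3 x C_3) : C_4 (6T10) (apart from the identity). Each of the other remaining candidates has further cycle types, and by the Chebotarev density theorem the matching factorization patterns would occur for a proportion of primes equal to their share of the group: A_6 (6T15) additionally contains elements of type 5+1 (144 of its 360 elements, about 40% of primes). None of the 19 primes tested shows any such pattern (for each of these groups the chance of that is below 10^-4), which rules them out. Hence G = (C_3 x C_3) : C_4 (6T10), of order 36.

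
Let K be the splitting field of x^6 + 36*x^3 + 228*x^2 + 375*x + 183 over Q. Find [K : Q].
The degree of the splitting field over Q equals the order of the Galois group, so first determine the group. The polynomial f is an irreducible sextic over Q, so G = Gal(f/Q) is one of the 16 transitive subgroups 6T1, ..., 6T16 of S_6. The discriminant of f is -2200994196714027, which is not a perfect square, so G is not contained in A_6. The transitive groups of degree 6 not contained in A_6 are: C_6 (6T1, order 6), S_3 (6T2, order 6), D_6 (6T3, order 12), C_3 x S_3 (6T5, order 18), A_4 x C_2 (6T6, order 24), S_4 (6T8, order 24), S_3 x S_3 (6T9, order 36), S_4 x C_2 (6T11, order 48), (S_3 x S_3) : C_2 (6T13, order 72), PGL(2,5) (6T14, order 120), S_6 (6T16, order 720). By Dedekind's theorem, for a prime p not dividing disc(f) the degrees of the irreducible factors of f mod p form the cycle type of an element of G. Factoring f modulo the 25 such primes p <= 127 (skipping 3, 11, 13, 17, 43, 109, which divide the discriminant), each new pattern first appears at: mod 2: f = (x^6 + x + 1), pattern 6; mod 7: f = (x + 4)(x^2 + 2x + 3)(x^3 + x^2 + 4x + 3), pattern 3+2+1; mod 23: f = (x^2 + 2x + 17)(x^4 + 21x^3 + 10x^2 + 4x + 4), pattern 4+2; mod 31: f = (x + 4)(x + 18)(x^2 + 15x + 3)(x^2 + 25x + 3), pattern 2+2+1+1; mod 61: f = (x)(x + 28)(x + 42)(x + 53)(x^2 + 60x + 56), pattern 2+1+1+1+1; mod 97: f = (x + 17)(x + 25)(x + 74)(x^3 + 78x^2 + 29x + 48), pattern 3+1+1+1; mod 113: f = (x^2 + 12x + 60)(x^2 + 18x + 98)(x^2 + 83x + 74), pattern 2+2+2; mod 127: f = (x^3 + 10x^2 + 104x + 94)(x^3 + 117x^2 + 123x + 6), pattern 3+3. No other pattern occurs in this range, so the set of observed cycle types is {6, 3+2+1, 4+2, 2+2+1+1, 2+1+1+1+1, 3+1+1+1, 2+2+2, 3+3}. The candidates containing elements of all these cycle types are (S_3 x S_3) : C_2 (6T13) of order 72, S_6 (6T16) of order 720; the others are excluded. The observed types are precisely the cycle types that occur in (S_3 x S_3) : C_2 (6T13) (apart from the identity). Each of the other remaining candidates has further cycle types, and by the Chebotarev density theorem the matching factorization patterns would occur for a proportion of primes equal to their share of the group: S_6 (6T16) additionally contains elements of type 5+1, 4+1+1 (234 of its 720 elements, about 32% of primes). None of the 25 primes tested shows any such pattern (for each of these groups the chance of that is below 10^-4), which rules them out. Hence G = (S_3 x S_3) : C_2 (6T13), of order 72. The Galois group (S_3 x S_3) : C_2 (6T13) has order 72, so the splitting field has degree 72 over Q.

72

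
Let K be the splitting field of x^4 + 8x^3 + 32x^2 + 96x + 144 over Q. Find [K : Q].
4

The degree of the splitting field over Q equals the order of the Galois group, so first determine the group. The polynomial is an irreducible quartic over Q and its discriminant is 9437184 = 3072^2, a perfect square, so the Galois group is contained in A_4. The resolvent cubic y^3 - 32*y^2 + 192*y splits completely over Q, which gives the Klein four-group V_4. The Galois group V_4 (4T2) has order 4, so the splitting field has degree 4 over Q.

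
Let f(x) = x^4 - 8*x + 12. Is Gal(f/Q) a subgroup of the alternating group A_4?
The polynomial is irreducible of degree 4 over Q. Its discriminant is 331776 = 576^2, a perfect square. A Galois group lies in the alternating group exactly when the discriminant is a square in Q, so the Galois group (A_4) is contained in A_4.

Yes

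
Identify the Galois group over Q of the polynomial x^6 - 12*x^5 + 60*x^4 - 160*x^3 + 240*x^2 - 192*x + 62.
The polynomial f is an irreducible sextic over Q, so G = Gal(f/Q) is one of the 16 transitive subgroups 6T1, ..., 6T16 of S_6. The discriminant of f is 1492992, which is not a perfect square, so G is not contained in A_6. The transitive groups of degree 6 not contained in A_6 are: C_6 (6T1, order 6), S_3 (6T2, order 6), D_6 (6T3, order 12), C_3 x S_3 (6T5, order 18), A_4 x C_2 (6T6, order 24), S_4 (6T8, order 24), S_3 x S_3 (6T9, order 36), S_4 x C_2 (6T11, order 48), (S_3 x S_3) : C_2 (6T13, order 72), PGL(2,5) (6T14, order 120), S_6 (6T16, order 720). By Dedekind's theorem, for a prime p not dividing disc(f) the degrees of the irreducible factors of f mod p form the cycle type of an element of G. Factoring f modulo the 79 such primes p <= 419 (skipping 2, 3, which divide the discriminant), each new pattern first appears at: mod 5: f = (x^2 + 3)(x^2 + x + 1)(x^2 + 2x + 4), pattern 2+2+2; mod 7: f = (x^3 + x^2 + 5x + 2)(x^3 + x^2 + 5x + 3), pattern 3+3; mod 13: f = (x^6 + x^5 + 8x^4 + 9x^3 + 6x^2 + 3x + 10), pattern 6; mod 17: f = (x + 3)(x + 10)(x^2 + x + 2)(x^2 + 8x + 5), pattern 2+2+1+1; mod 31: f = (x)(x + 8)(x + 10)(x + 17)(x + 19)(x + 27), pattern 1+1+1+1+1+1. No other pattern occurs in this range, so the set of observed cycle types is {2+2+2, 3+3, 6, 2+2+1+1, 1+1+1+1+1+1}. The candidates containing elements of all these cycle types are D_6 (6T3) of order 12, A_4 x C_2 (6T6) of order 24, S_3 x S_3 (6T9) of order 36, S_4 x C_2 (6T11) of order 48, (S_3 x S_3) : C_2 (6T13) of order 72, PGL(2,5) (6T14) of order 120, S_6 (6T16) of order 720; the others are excluded. The observed types are precisely the cycle types that occur in D_6 (6T3). Each of the other remaining candidates has further cycle types, and by the Chebotarev density theorem the matching factorization patterns would occur for a proportion of primes equal to their share of the group: A_4 x C_2 (6T6) additionally contains elements of type 2+1+1+1+1 (3 of its 24 elements, about 12% of primes); S_3 x S_3 (6T9) additionally contains elements of type 3+1+1+1 (4 of its 36 elements, about 11% of primes); S_4 x C_2 (6T11) additionally contains elements of type 4+2, 4+1+1, 2+1+1+1+1 (15 of its 48 elements, about 31% of primes); (S_3 x S_3) : C_2 (6T13) additionally contains elements of type 4+2, 3+2+1, 3+1+1+1, 2+1+1+1+1 (40 of its 72 elements, about 56% of primes); PGL(2,5) (6T14) additionally contains elements of type 5+1, 4+1+1 (54 of its 120 elements, about 45% of primes); S_6 (6T16) additionally contains elements of type 5+1, 4+2, 4+1+1, 3+2+1, 3+1+1+1, 2+1+1+1+1 (499 of its 720 elements, about 69% of primes). None of the 79 primes tested shows any such pattern (for each of these groups the chance of that is below 10^-4), which rules them out. Hence G = D_6 (6T3), of order 12.

D_6 (also written D6)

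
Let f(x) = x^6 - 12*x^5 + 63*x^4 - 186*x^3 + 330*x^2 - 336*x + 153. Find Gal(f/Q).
PGL(2,5)

The polynomial f is an irreducible sextic over Q, so G = Gal(f/Q) is one of the 16 transitive subgroups 6T1, ..., 6T16 of S_6. The discriminant of f is -16003008, which is not a perfect square, so G is not contained in A_6. The transitive groups of degree 6 not contained in A_6 are: C_6 (6T1, order 6), S_3 (6T2, order 6), D_6 (6T3, order 12), C_3 x S_3 (6T5, order 18), A_4 x C_2 (6T6, order 24), S_4 (6T8, order 24), S_3 x S_3 (6T9, order 36), S_4 x C_2 (6T11, order 48), (S_3 x S_3) : C_2 (6T13, order 72), PGL(2,5) (6T14, order 120), S_6 (6T16, order 720). By Dedekind's theorem, for a prime p not dividing disc(f) the degrees of the irreducible factors of f mod p form the cycle type of an element of G. Factoring f modulo the 21 such primes p <= 89 (skipping 2, 3, 7, which divide the discriminant), each new pattern first appears at: mod 5: f = (x^6 + 3x^5 + 3x^4 + 4x^3 + 4x + 3), pattern 6; mod 11: f = (x + 7)(x^5 + 3x^4 + 9x^3 + 4x^2 + 5x + 3), pattern 5+1; mod 13: f = (x + 3)(x + 12)(x^4 + 12x^3 + 3x^2 + 1), pattern 4+1+1; mod 23: f = (x + 1)(x + 5)(x^2 + x + 19)(x^2 + 4x + 5), pattern 2+2+1+1; mod 43: f = (x^3 + 13x^2 + x + 3)(x^3 + 18x^2 + 8), pattern 3+3; mod 61: f = (x^2 + 28x + 34)(x^2 + 39x + 52)(x^2 + 43x + 30), pattern 2+2+2. No other pattern occurs in this range, so the set of observed cycle types is {6, 5+1, 4+1+1, 2+2+1+1, 3+3, 2+2+2}. The candidates containing elements of all these cycle types are PGL(2,5) (6T14) of order 120, S_6 (6T16) of order 720; the others are excluded. The observed types are precisely the cycle types that occur in PGL(2,5) (6T14) (apart from the identity). Each of the other remaining candidates has further cycle types, and by the Chebotarev density theorem the matching factorization patterns would occur for a proportion of primes equal to their share of the group: S_6 (6T16) additionally contains elements of type 4+2, 3+2+1, 3+1+1+1, 2+1+1+1+1 (265 of its 720 elements, about 37% of primes). None of the 21 primes tested shows any such pattern (for each of these groups the chance of that is below 10^-4), which rules them out. Hence G = PGL(2,5) (6T14), of order 120.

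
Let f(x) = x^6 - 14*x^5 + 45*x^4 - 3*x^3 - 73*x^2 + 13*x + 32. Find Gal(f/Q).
The polynomial f is an irreducible sextic over Q, so G = Gal(f/Q) is one of the 16 transitive subgroups 6T1, ..., 6T16 of S_6. The discriminant of f is 3646117689361 = 1909481^2, a perfect square, so G is contained in A_6. The transitive groups of degree 6 contained in A_6 are: A_4 (6T4, order 12), S_4 (6T7, order 24), (C_3 x C_3) : C_4 (6T10, order 36), PSL(2,5) (6T12, order 60), A_6 (6T15, order 360). By Dedekind's theorem, for a prime p not dividing disc(f) the degrees of the irreducible factors of f mod p form the cycle type of an element of G. Factoring f modulo the 21 such primes p <= 83 (skipping 7, 19, which divide the discriminant), each new pattern first appears at: mod 2: f = (x)(x^5 + x^3 + x^2 + x + 1), pattern 5+1; mod 11: f = (x^3 + x^2 + 9x + 6)(x^3 + 7x^2 + 7x + 9), pattern 3+3; mod 61: f = (x + 35)(x + 58)(x^2 + 38x + 23)(x^2 + 38x + 33), pattern 2+2+1+1. No other pattern occurs in this range, so the set of observed cycle types is {5+1, 3+3, 2+2+1+1}. The candidates containing elements of all these cycle types are PSL(2,5) (6T12) of order 60, A_6 (6T15) of order 360; the others are excluded. The observed types are precisely the cycle types that occur in PSL(2,5) (6T12) (apart from the identity). Each of the other remaining candidates has further cycle types, and by the Chebotarev density theorem the matching factorization patterns would occur for a proportion of primes equal to their share of the group: A_6 (6T15) additionally contains elements of type 4+2, 3+1+1+1 (130 of its 360 elements, about 36% of primes). None of the 21 primes tested shows any such pattern (for each of these groups the chance of that is below 10^-4), which rules them out. Hence G = PSL(2,5) (6T12), of order 60.

6T12: PSL(2,5)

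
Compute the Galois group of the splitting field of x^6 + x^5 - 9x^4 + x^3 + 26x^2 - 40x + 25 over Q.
(C_3 x C_3) : C_4

The polynomial f is an irreducible sextic over Q, so G = Gal(f/Q) is one of the 16 transitive subgroups 6T1, ..., 6T16 of S_6. The discriminant of f is 1064390625 = 32625^2, a perfect square, so G is contained in A_6. The transitive groups of degree 6 contained in A_6 are: A_4 (6T4, order 12), S_4 (6T7, order 24), (C_3 x C_3) : C_4 (6T10, order 36), PSL(2,5) (6T12, order 60), A_6 (6T15, order 360). By Dedekind's theorem, for a prime p not dividing disc(f) the degrees of the irreducible factors of f mod p form the cycle type of an element of G. Factoring f modulo the 19 such primes p <= 79 (skipping 3, 5, 29, which divide the discriminant), each new pattern first appears at: mod 2: f = (x^2 + x + 1)(x^4 + x + 1), pattern 4+2; mod 11: f = (x^3 + 5x + 8)(x^3 + x^2 + 8x + 10), pattern 3+3; mod 19: f = (x + 8)(x + 12)(x^2 + 6x + 1)(x^2 + 13x + 6), pattern 2+2+1+1; mod 61: f = (x + 5)(x + 9)(x + 56)(x^3 + 53x^2 + 27x + 27), pattern 3+1+1+1. No other pattern occurs in this range, so the set of observed cycle types is {4+2, 3+3, 2+2+1+1, 3+1+1+1}. The candidates containing elements of all these cycle types are (C_3 x C_3) : C_4 (6T10) of order 36, A_6 (6T15) of order 360; the others are excluded. The observed types are precisely the cycle types that occur in (C_3 x C_3) : C_4 (6T10) (apart from the identity). Each of the other remaining candidates has further cycle types, and by the Chebotarev density theorem the matching factorization patterns would occur for a proportion of primes equal to their share of the group: A_6 (6T15) additionally contains elements of type 5+1 (144 of its 360 elements, about 40% of primes). None of the 19 primes tested shows any such pattern (for each of these groups the chance of that is below 10^-4), which rules them out. Hence G = (C_3 x C_3) : C_4 (6T10), of order 36.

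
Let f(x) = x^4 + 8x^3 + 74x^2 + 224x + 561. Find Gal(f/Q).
The polynomial is an irreducible quartic over Q and its discriminant is 6575263744 = 81088^2, a perfect square, so the Galois group is contained in A_4. The resolvent cubic y^3 - 74*y^2 - 452*y + 79976 is irreducible over Q. An irreducible resolvent with square discriminant gives A_4.

A_4 (order 12)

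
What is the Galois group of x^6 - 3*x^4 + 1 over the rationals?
A_4 x C_2

The polynomial f is an irreducible sextic over Q, so G = Gal(f/Q) is one of the 16 transitive subgroups 6T1, ..., 6T16 of S_6. The discriminant of f is -419904, which is not a perfect square, so G is not contained in A_6. The transitive groups of degree 6 not contained in A_6 are: C_6 (6T1, order 6), S_3 (6T2, order 6), D_6 (6T3, order 12), C_3 x S_3 (6T5, order 18), A_4 x C_2 (6T6, order 24), S_4 (6T8, order 24), S_3 x S_3 (6T9, order 36), S_4 x C_2 (6T11, order 48), (S_3 x S_3) : C_2 (6T13, order 72), PGL(2,5) (6T14, order 120), S_6 (6T16, order 720). By Dedekind's theorem, for a prime p not dividing disc(f) the degrees of the irreducible factors of f mod p form the cycle type of an element of G. Factoring f modulo the 33 such primes p <= 149 (skipping 2, 3, which divide the discriminant), each new pattern first appears at: mod 5: f = (x^3 + x^2 + 4x + 3)(x^3 + 4x^2 + 4x + 2), pattern 3+3; mod 7: f = (x^6 + 4x^4 + 1), pattern 6; mod 17: f = (x + 2)(x + 15)(x^2 + 6)(x^2 + 12), pattern 2+2+1+1; mod 19: f = (x + 6)(x + 7)(x + 12)(x + 13)(x^2 + 6), pattern 2+1+1+1+1; mod 71: f = (x^2 + 40)(x^2 + 45)(x^2 + 54), pattern 2+2+2. No other pattern occurs in this range, so the set of observed cycle types is {3+3, 6, 2+2+1+1, 2+1+1+1+1, 2+2+2}. The candidates containing elements of all these cycle types are A_4 x C_2 (6T6) of order 24, S_4 x C_2 (6T11) of order 48, (S_3 x S_3) : C_2 (6T13) of order 72, S_6 (6T16) of order 720; the others are excluded. The observed types are precisely the cycle types that occur in A_4 x C_2 (6T6) (apart from the identity). Each of the other remaining candidates has further cycle types, and by the Chebotarev density theorem the matching factorization patterns would occur for a proportion of primes equal to their share of the group: S_4 x C_2 (6T11) additionally contains elements of type 4+2, 4+1+1 (12 of its 48 elements, about 25% of primes); (S_3 x S_3) : C_2 (6T13) additionally contains elements of type 4+2, 3+2+1, 3+1+1+1 (34 of its 72 elements, about 47% of primes); S_6 (6T16) additionally contains elements of type 5+1, 4+2, 4+1+1, 3+2+1, 3+1+1+1 (484 of its 720 elements, about 67% of primes). None of the 33 primes tested shows any such pattern (for each of these groups the chance of that is below 10^-4), which rules them out. Hence G = A_4 x C_2 (6T6), of order 24.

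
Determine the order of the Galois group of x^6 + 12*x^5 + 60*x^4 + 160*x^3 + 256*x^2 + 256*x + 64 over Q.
The degree of the splitting field over Q equals the order of the Galois group, so first determine the group. The polynomial f is an irreducible sextic over Q, so G = Gal(f/Q) is one of the 16 transitive subgroups 6T1, ..., 6T16 of S_6. The discriminant of f is 66039417143296 = 8126464^2, a perfect square, so G is contained in A_6. The transitive groups of degree 6 contained in A_6 are: A_4 (6T4, order 12), S_4 (6T7, order 24), (C_3 x C_3) : C_4 (6T10, order 36), PSL(2,5) (6T12, order 60), A_6 (6T15, order 360). By Dedekind's theorem, for a prime p not dividing disc(f) the degrees of the irreducible factors of f mod p form the cycle type of an element of G. Factoring f modulo the 79 such primes p <= 419 (skipping 2, 31, which divide the discriminant), each new pattern first appears at: mod 3: f = (x^2 + x + 2)(x^4 + 2x^3 + 2x^2 + x + 2), pattern 4+2; mod 5: f = (x^3 + 3x^2 + 2x + 2)(x^3 + 4x^2 + x + 2), pattern 3+3; mod 11: f = (x + 7)(x + 8)(x^2 + x + 4)(x^2 + 7x + 5), pattern 2+2+1+1; mod 67: f = (x + 6)(x + 8)(x + 24)(x + 47)(x + 63)(x + 65), pattern 1+1+1+1+1+1. No other pattern occurs in this range, so the set of observed cycle types is {4+2, 3+3, 2+2+1+1, 1+1+1+1+1+1}. The candidates containing elements of all these cycle types are S_4 (6T7) of order 24, (C_3 x C_3) : C_4 (6T10) of order 36, A_6 (6T15) of order 360; the others are excluded. The observed types are precisely the cycle types that occur in S_4 (6T7). Each of the other remaining candidates has further cycle types, and by the Chebotarev density theorem the matching factorization patterns would occur for a proportion of primes equal to their share of the group: (C_3 x C_3) : C_4 (6T10) additionally contains elements of type 3+1+1+1 (4 of its 36 elements, about 11% of primes); A_6 (6T15) additionally contains elements of type 5+1, 3+1+1+1 (184 of its 360 elements, about 51% of primes). None of the 79 primes tested shows any such pattern (for each of these groups the chance of that is below 10^-4), which rules them out. Hence G = S_4 (6T7), of order 24. The Galois group S_4 (6T7) has order 24, so the splitting field has degree 24 over Q.

24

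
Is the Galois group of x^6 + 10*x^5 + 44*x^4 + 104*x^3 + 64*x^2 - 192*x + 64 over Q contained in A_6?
Yes

The polynomial is irreducible of degree 6 over Q. Its discriminant is 564385546240000 = 23756800^2, a perfect square. A Galois group lies in the alternating group exactly when the discriminant is a square in Q, so the Galois group ((C_3 x C_3) : C_4) is contained in A_6.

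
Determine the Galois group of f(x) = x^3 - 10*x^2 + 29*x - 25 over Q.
C_3

The polynomial is an irreducible cubic over Q and its discriminant is 169 = 13^2, a perfect square. For an irreducible cubic, a square discriminant forces the Galois group to be A_3, the cyclic group of order 3.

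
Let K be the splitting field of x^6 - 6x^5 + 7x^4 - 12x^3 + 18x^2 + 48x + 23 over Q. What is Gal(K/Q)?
The polynomial f is an irreducible sextic over Q, so G = Gal(f/Q) is one of the 16 transitive subgroups 6T1, ..., 6T16 of S_6. The discriminant of f is 51513463034944 = 7177288^2, a perfect square, so G is contained in A_6. The transitive groups of degree 6 contained in A_6 are: A_4 (6T4, order 12), S_4 (6T7, order 24), (C_3 x C_3) : C_4 (6T10, order 36), PSL(2,5) (6T12, order 60), A_6 (6T15, order 360). By Dedekind's theorem, for a prime p not dividing disc(f) the degrees of the irreducible factors of f mod p form the cycle type of an element of G. Factoring f modulo the 79 such primes p <= 421 (skipping 2, 19, 23, which divide the discriminant), each new pattern first appears at: mod 3: f = (x^3 + x^2 + x + 2)(x^3 + 2x^2 + x + 1), pattern 3+3; mod 5: f = (x^2 + 3)(x^4 + 4x^3 + 4x^2 + x + 1), pattern 4+2; mod 43: f = (x + 7)(x + 37)(x^2 + 12x + 37)(x^2 + 24x + 32), pattern 2+2+1+1; mod 223: f = (x + 18)(x + 25)(x + 134)(x + 140)(x + 172)(x + 174), pattern 1+1+1+1+1+1. No other pattern occurs in this range, so the set of observed cycle types is {3+3, 4+2, 2+2+1+1, 1+1+1+1+1+1}. The candidates containing elements of all these cycle types are S_4 (6T7) of order 24, (C_3 x C_3) : C_4 (6T10) of order 36, A_6 (6T15) of order 360; the others are excluded. The observed types are precisely the cycle types that occur in S_4 (6T7). Each of the other remaining candidates has further cycle types, and by the Chebotarev density theorem the matching factorization patterns would occur for a proportion of primes equal to their share of the group: (C_3 x C_3) : C_4 (6T10) additionally contains elements of type 3+1+1+1 (4 of its 36 elements, about 11% of primes); A_6 (6T15) additionally contains elements of type 5+1, 3+1+1+1 (184 of its 360 elements, about 51% of primes). None of the 79 primes tested shows any such pattern (for each of these groups the chance of that is below 10^-4), which rules them out. Hence G = S_4 (6T7), of order 24.

S_4 (also written S4+)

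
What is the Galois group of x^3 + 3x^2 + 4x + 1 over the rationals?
The polynomial is an irreducible cubic over Q and its discriminant is -31, which is not a perfect square. For an irreducible cubic, a non-square discriminant gives Galois group S_3.

S_3 (also written S3)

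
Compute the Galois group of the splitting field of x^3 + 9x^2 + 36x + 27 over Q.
The polynomial is an irreducible cubic over Q and its discriminant is -22599, which is not a perfect square. For an irreducible cubic, a non-square discriminant gives Galois group S_3.

3T2: S_3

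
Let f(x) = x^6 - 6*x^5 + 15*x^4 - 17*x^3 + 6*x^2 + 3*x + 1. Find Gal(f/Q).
C_3 x S_3 (order 18)

The polynomial f is an irreducible sextic over Q, so G = Gal(f/Q) is one of the 16 transitive subgroups 6T1, ..., 6T16 of S_6. The discriminant of f is -177147, which is not a perfect square, so G is not contained in A_6. The transitive groups of degree 6 not contained in A_6 are: C_6 (6T1, order 6), S_3 (6T2, order 6), D_6 (6T3, order 12), C_3 x S_3 (6T5, order 18), A_4 x C_2 (6T6, order 24), S_4 (6T8, order 24), S_3 x S_3 (6T9, order 36), S_4 x C_2 (6T11, order 48), (S_3 x S_3) : C_2 (6T13, order 72), PGL(2,5) (6T14, order 120), S_6 (6T16, order 720). By Dedekind's theorem, for a prime p not dividing disc(f) the degrees of the irreducible factors of f mod p form the cycle type of an element of G. Factoring f modulo the 33 such primes p <= 139 (skipping 3, which divides the discriminant), each new pattern first appears at: mod 2: f = (x^6 + x^4 + x^3 + x + 1), pattern 6; mod 7: f = (x + 2)(x + 4)(x + 5)(x^3 + 4x^2 + 3x + 3), pattern 3+1+1+1; mod 17: f = (x^2 + 3x + 3)(x^2 + 11x + 12)(x^2 + 14x + 9), pattern 2+2+2; mod 19: f = (x^3 + 16x^2 + 3x + 8)(x^3 + 16x^2 + 3x + 12), pattern 3+3; mod 73: f = (x + 41)(x + 42)(x + 43)(x + 50)(x + 51)(x + 59), pattern 1+1+1+1+1+1. No other pattern occurs in this range, so the set of observed cycle types is {6, 3+1+1+1, 2+2+2, 3+3, 1+1+1+1+1+1}. The candidates containing elements of all these cycle types are C_3 x S_3 (6T5) of order 18, S_3 x S_3 (6T9) of order 36, (S_3 x S_3) : C_2 (6T13) of order 72, S_6 (6T16) of order 720; the others are excluded. The observed types are precisely the cycle types that occur in C_3 x S_3 (6T5). Each of the other remaining candidates has further cycle types, and by the Chebotarev density theorem the matching factorization patterns would occur for a proportion of primes equal to their share of the group: S_3 x S_3 (6T9) additionally contains elements of type 2+2+1+1 (9 of its 36 elements, about 25% of primes); (S_3 x S_3) : C_2 (6T13) additionally contains elements of type 4+2, 3+2+1, 2+2+1+1, 2+1+1+1+1 (45 of its 72 elements, about 62% of primes); S_6 (6T16) additionally contains elements of type 5+1, 4+2, 4+1+1, 3+2+1, 2+2+1+1, 2+1+1+1+1 (504 of its 720 elements, about 70% of primes). None of the 33 primes tested shows any such pattern (for each of these groups the chance of that is below 10^-4), which rules them out. Hence G = C_3 x S_3 (6T5), of order 18.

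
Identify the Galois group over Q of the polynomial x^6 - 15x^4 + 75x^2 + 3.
The polynomial f is an irreducible sextic over Q, so G = Gal(f/Q) is one of the 16 transitive subgroups 6T1, ..., 6T16 of S_6. The discriminant of f is -37572373905408, which is not a perfect square, so G is not contained in A_6. The transitive groups of degree 6 not contained in A_6 are: C_6 (6T1, order 6), S_3 (6T2, order 6), D_6 (6T3, order 12), C_3 x S_3 (6T5, order 18), A_4 x C_2 (6T6, order 24), S_4 (6T8, order 24), S_3 x S_3 (6T9, order 36), S_4 x C_2 (6T11, order 48), (S_3 x S_3) : C_2 (6T13, order 72), PGL(2,5) (6T14, order 120), S_6 (6T16, order 720). By Dedekind's theorem, for a prime p not dividing disc(f) the degrees of the irreducible factors of f mod p form the cycle type of an element of G. Factoring f modulo the 23 such primes p <= 97 (skipping 2, 3, which divide the discriminant), each new pattern first appears at: mod 5: f = (x^2 + 2)(x^2 + x + 2)(x^2 + 4x + 2), pattern 2+2+2; mod 7: f = (x^3 + 2x^2 + 5x + 5)(x^3 + 5x^2 + 5x + 2), pattern 3+3; mod 31: f = (x + 7)(x + 12)(x + 15)(x + 16)(x + 19)(x + 24), pattern 1+1+1+1+1+1. No other pattern occurs in this range, so the set of observed cycle types is {2+2+2, 3+3, 1+1+1+1+1+1}. The candidates containing elements of all these cycle types are C_6 (6T1) of order 6, S_3 (6T2) of order 6, D_6 (6T3) of order 12, C_3 x S_3 (6T5) of order 18, A_4 x C_2 (6T6) of order 24, S_4 (6T8) of order 24, S_3 x S_3 (6T9) of order 36, S_4 x C_2 (6T11) of order 48, (S_3 x S_3) : C_2 (6T13) of order 72, PGL(2,5) (6T14) of order 120, S_6 (6T16) of order 720; the others are excluded. The observed types are precisely the cycle types that occur in S_3 (6T2). Each of the other remaining candidates has further cycle types, and by the Chebotarev density theorem the matching factorization patterns would occur for a proportion of primes equal to their share of the group: C_6 (6T1) additionally contains elements of type 6 (2 of its 6 elements, about 33% of primes); D_6 (6T3) additionally contains elements of type 6, 2+2+1+1 (5 of its 12 elements, about 42% of primes); C_3 x S_3 (6T5) additionally contains elements of type 6, 3+1+1+1 (10 of its 18 elements, about 56% of primes); A_4 x C_2 (6T6) additionally contains elements of type 6, 2+2+1+1, 2+1+1+1+1 (14 of its 24 elements, about 58% of primes); S_4 (6T8) additionally contains elements of type 4+1+1, 2+2+1+1 (9 of its 24 elements, about 38% of primes); S_3 x S_3 (6T9) additionally contains elements of type 6, 3+1+1+1, 2+2+1+1 (25 of its 36 elements, about 69% of primes); S_4 x C_2 (6T11) additionally contains elements of type 6, 4+2, 4+1+1, 2+2+1+1, 2+1+1+1+1 (32 of its 48 elements, about 67% of primes); (S_3 x S_3) : C_2 (6T13) additionally contains elements of type 6, 4+2, 3+2+1, 3+1+1+1, 2+2+1+1, 2+1+1+1+1 (61 of its 72 elements, about 85% of primes); PGL(2,5) (6T14) additionally contains elements of type 6, 5+1, 4+1+1, 2+2+1+1 (89 of its 120 elements, about 74% of primes); S_6 (6T16) additionally contains elements of type 6, 5+1, 4+2, 4+1+1, 3+2+1, 3+1+1+1, 2+2+1+1, 2+1+1+1+1 (664 of its 720 elements, about 92% of primes). None of the 23 primes tested shows any such pattern (for each of these groups the chance of that is below 10^-4), which rules them out. Hence G = S_3 (6T2), of order 6.

S_3 (also written S3)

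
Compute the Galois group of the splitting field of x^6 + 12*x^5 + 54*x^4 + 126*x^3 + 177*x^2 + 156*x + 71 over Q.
A_4

The polynomial f is an irreducible sextic over Q, so G = Gal(f/Q) is one of the 16 transitive subgroups 6T1, ..., 6T16 of S_6. The discriminant of f is 19050624576 = 138024^2, a perfect square, so G is contained in A_6. The transitive groups of degree 6 contained in A_6 are: A_4 (6T4, order 12), S_4 (6T7, order 24), (C_3 x C_3) : C_4 (6T10, order 36), PSL(2,5) (6T12, order 60), A_6 (6T15, order 360). By Dedekind's theorem, for a prime p not dividing disc(f) the degrees of the irreducible factors of f mod p form the cycle type of an element of G. Factoring f modulo the 33 such primes p <= 151 (skipping 2, 3, 71, which divide the discriminant), each new pattern first appears at: mod 5: f = (x^3 + 3x + 2)(x^3 + 2x^2 + x + 3), pattern 3+3; mod 17: f = (x + 4)(x + 8)(x^2 + 7x + 15)(x^2 + 10x + 5), pattern 2+2+1+1. No other pattern occurs in this range, so the set of observed cycle types is {3+3, 2+2+1+1}. The candidates containing elements of all these cycle types are A_4 (6T4) of order 12, S_4 (6T7) of order 24, (C_3 x C_3) : C_4 (6T10) of order 36, PSL(2,5) (6T12) of order 60, A_6 (6T15) of order 360; the others are excluded. The observed types are precisely the cycle types that occur in A_4 (6T4) (apart from the identity). Each of the other remaining candidates has further cycle types, and by the Chebotarev density theorem the matching factorization patterns would occur for a proportion of primes equal to their share of the group: S_4 (6T7) additionally contains elements of type 4+2 (6 of its 24 elements, about 25% of primes); (C_3 x C_3) : C_4 (6T10) additionally contains elements of type 4+2, 3+1+1+1 (22 of its 36 elements, about 61% of primes); PSL(2,5) (6T12) additionally contains elements of type 5+1 (24 of its 60 elements, about 40% of primes); A_6 (6T15) additionally contains elements of type 5+1, 4+2, 3+1+1+1 (274 of its 360 elements, about 76% of primes). None of the 33 primes tested shows any such pattern (for each of these groups the chance of that is below 10^-4), which rules them out. Hence G = A_4 (6T4), of order 12.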